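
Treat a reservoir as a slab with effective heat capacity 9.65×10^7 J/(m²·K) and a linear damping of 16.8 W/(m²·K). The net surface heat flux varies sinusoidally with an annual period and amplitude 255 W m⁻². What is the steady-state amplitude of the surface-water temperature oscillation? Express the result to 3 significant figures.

Areal heat capacity C = 9.65×10^7 J/(m²·K) (given).
Angular frequency ω = 2π / T = 2π / 3.15×10^7 s = 1.99×10^-7 s⁻¹.
√((Cω)² + λ²) = √((19.2)² + 16.8²) = 25.5 W/(m²·K).
Amplitude A = F₀ / √((Cω)²+λ²) = 255 / 25.5 = 9.99 K.

9.99 K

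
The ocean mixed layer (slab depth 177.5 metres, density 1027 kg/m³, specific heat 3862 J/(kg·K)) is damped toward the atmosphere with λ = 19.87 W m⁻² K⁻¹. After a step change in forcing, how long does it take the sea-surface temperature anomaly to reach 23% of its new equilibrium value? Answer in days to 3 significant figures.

107 days

Areal heat capacity C = ρ c_p D = 1027 × 3862 × 177.5 = 7.04×10^8 J m⁻² K⁻¹.
τ = C / λ = 7.04×10^8 / 19.87 = 3.54×10^7 s.
Fraction reached: 1 − e^(−t/τ) = 0.23 ⇒ t = −τ ln(1 − 0.23) = τ × 0.261.
t = 9.26×10^6 s = 107 days.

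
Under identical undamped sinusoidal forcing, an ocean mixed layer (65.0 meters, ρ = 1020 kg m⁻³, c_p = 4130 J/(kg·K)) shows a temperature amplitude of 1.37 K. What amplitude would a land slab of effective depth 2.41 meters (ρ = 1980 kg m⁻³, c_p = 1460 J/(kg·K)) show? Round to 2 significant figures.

54 K

C_ocean = 2.74×10^8 J/(m²·K); C_land = 6.97×10^6 J/(m²·K).
A ∝ 1/C ⇒ A_land = A_ocean × C_ocean/C_land = 1.37 × 39.3 = 53.8 K.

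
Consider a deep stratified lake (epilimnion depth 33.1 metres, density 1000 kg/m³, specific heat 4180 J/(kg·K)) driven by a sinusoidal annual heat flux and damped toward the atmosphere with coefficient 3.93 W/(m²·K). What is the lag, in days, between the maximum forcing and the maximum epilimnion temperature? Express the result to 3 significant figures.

83.0 days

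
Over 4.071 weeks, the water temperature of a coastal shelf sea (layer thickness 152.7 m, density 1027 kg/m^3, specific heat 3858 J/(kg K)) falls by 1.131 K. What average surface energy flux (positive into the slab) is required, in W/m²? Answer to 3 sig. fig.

-278

Areal heat capacity C = ρ c_p D = 1027 × 3858 × 152.7 = 6.05×10^8 J/(m^2 K).
Required heat per unit area: Q = C ΔT = 6.05×10^8 × -1.131 = -6.84×10^8 J/m².
Flux F = Q / Δt = -6.84×10^8 / 2.46×10^6 s = -278 W/m².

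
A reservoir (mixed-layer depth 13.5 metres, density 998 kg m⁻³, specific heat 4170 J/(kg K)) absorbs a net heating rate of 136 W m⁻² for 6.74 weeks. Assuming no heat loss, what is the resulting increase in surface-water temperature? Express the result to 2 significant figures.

9.9 K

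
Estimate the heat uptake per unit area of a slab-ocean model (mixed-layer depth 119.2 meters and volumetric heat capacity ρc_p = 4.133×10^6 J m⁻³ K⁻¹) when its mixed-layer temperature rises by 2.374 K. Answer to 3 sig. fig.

1.17×10^9

Areal heat capacity C = ρc_p × D = 4.133×10^6 × 119.2 = 4.93×10^8 J m⁻² K⁻¹.
ΔQ = C ΔT = 4.93×10^8 × 2.374 = 1.17×10^9 J/m².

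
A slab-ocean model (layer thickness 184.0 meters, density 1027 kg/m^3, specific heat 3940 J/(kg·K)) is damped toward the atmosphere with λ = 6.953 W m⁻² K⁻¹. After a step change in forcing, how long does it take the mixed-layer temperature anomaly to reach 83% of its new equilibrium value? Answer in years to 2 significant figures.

Areal heat capacity C = ρ c_p D = 1027 × 3940 × 184.0 = 7.45×10^8 J/(m^2 K).
τ = C / λ = 7.45×10^8 / 6.953 = 1.07×10^8 s.
Fraction reached: 1 − e^(−t/τ) = 0.83 ⇒ t = −τ ln(1 − 0.83) = τ × 1.77.
t = 1.90×10^8 s = 6.01 years.

6.0 years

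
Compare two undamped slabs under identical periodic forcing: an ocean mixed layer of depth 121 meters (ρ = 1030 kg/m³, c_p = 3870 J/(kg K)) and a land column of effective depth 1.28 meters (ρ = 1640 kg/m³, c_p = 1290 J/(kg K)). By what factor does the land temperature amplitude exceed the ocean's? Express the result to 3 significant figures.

C_ocean = 1030 × 3870 × 121 = 4.82×10^8 J/(m²·K).
C_land = 1640 × 1290 × 1.28 = 2.71×10^6 J/(m²·K).
Undamped amplitude ∝ 1/C, so A_land/A_ocean = C_ocean/C_land = 178.

178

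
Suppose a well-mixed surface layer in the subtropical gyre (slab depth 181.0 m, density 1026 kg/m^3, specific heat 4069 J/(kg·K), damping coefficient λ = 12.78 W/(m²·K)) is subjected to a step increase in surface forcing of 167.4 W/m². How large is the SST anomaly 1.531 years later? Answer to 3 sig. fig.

7.31 K

Areal heat capacity C = ρ c_p D = 1026 × 4069 × 181.0 = 7.56×10^8 J/(m²·K).
τ = C / λ = 7.56×10^8 / 12.78 = 5.91×10^7 s.
Equilibrium anomaly ΔT_eq = F / λ = 167.4 / 12.78 = 13.1 K.
t = 1.531 years = 4.83×10^7 s, so t/τ = 0.817.
ΔT(t) = ΔT_eq (1 − e^(−t/τ)) = 13.1 × (1 − e^−0.817) = 7.31 K.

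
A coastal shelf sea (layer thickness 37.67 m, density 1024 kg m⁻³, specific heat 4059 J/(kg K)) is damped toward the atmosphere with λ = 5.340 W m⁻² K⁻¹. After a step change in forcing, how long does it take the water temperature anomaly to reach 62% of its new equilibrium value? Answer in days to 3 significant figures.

Areal heat capacity C = ρ c_p D = 1024 × 4059 × 37.67 = 1.57×10^8 J m⁻² K⁻¹.
τ = C / λ = 1.57×10^8 / 5.340 = 2.93×10^7 s.
Fraction reached: 1 − e^(−t/τ) = 0.62 ⇒ t = −τ ln(1 − 0.62) = τ × 0.968.
t = 2.84×10^7 s = 328 days.

328 days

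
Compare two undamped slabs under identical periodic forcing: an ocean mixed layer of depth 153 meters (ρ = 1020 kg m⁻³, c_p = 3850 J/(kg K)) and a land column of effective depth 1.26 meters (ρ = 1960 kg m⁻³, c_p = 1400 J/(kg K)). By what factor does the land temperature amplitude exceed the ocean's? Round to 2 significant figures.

170

C_ocean = 1020 × 3850 × 153 = 6.01×10^8 J/(m²·K).
C_land = 1960 × 1400 × 1.26 = 3.46×10^6 J/(m²·K).
Undamped amplitude ∝ 1/C, so A_land/A_ocean = C_ocean/C_land = 174.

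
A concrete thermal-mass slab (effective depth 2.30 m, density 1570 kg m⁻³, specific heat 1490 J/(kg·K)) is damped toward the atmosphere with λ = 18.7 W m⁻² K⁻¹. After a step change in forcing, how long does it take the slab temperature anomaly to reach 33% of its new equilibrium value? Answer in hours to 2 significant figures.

32 hours

Areal heat capacity C = ρ c_p D = 1570 × 1490 × 2.30 = 5.38×10^6 J m⁻² K⁻¹.
τ = C / λ = 5.38×10^6 / 18.7 = 2.88×10^5 s.
Fraction reached: 1 − e^(−t/τ) = 0.33 ⇒ t = −τ ln(1 − 0.33) = τ × 0.400.
t = 1.15×10^5 s = 32.0 hours.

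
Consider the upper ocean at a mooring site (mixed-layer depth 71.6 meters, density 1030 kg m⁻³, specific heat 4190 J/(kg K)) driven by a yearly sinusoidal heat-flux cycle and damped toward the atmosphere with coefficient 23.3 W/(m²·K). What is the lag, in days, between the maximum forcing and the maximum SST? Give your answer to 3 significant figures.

Areal heat capacity C = ρ c_p D = 1030 × 4190 × 71.6 = 3.09×10^8 J/(m^2 K).
ω = 2π / 3.15×10^7 s = 1.99×10^-7 s⁻¹.
Phase lag φ = arctan(Cω/λ) = arctan(61.6/23.3) = 1.21 rad.
Time lag = φ / ω = 1.21 / 1.99×10^-7 = 6.07×10^6 s = 70.2 days.

70.2 days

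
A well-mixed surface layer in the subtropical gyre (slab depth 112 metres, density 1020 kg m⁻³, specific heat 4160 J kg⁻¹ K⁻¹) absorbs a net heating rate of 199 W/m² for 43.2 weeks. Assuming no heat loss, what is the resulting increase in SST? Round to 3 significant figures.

10.9 K

Areal heat capacity C = ρ c_p D = 1020 × 4160 × 112 = 4.75×10^8 J m⁻² K⁻¹.
Net heat input Q = F Δt = 199 × (43.2 weeks × 6.048×10^5 s/week) = 5.20×10^9 J/m².
ΔT = Q / C = 5.20×10^9 / 4.75×10^8 = 10.9 K.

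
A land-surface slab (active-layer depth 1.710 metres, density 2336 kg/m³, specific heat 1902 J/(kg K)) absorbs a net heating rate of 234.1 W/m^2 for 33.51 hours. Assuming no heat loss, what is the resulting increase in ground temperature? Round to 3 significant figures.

Areal heat capacity C = ρ c_p D = 2336 × 1902 × 1.710 = 7.60×10^6 J m⁻² K⁻¹.
Net heat input Q = F Δt = 234.1 × (33.51 hours × 3600 s/hour) = 2.82×10^7 J/m².
ΔT = Q / C = 2.82×10^7 / 7.60×10^6 = 3.72 K.

3.72 K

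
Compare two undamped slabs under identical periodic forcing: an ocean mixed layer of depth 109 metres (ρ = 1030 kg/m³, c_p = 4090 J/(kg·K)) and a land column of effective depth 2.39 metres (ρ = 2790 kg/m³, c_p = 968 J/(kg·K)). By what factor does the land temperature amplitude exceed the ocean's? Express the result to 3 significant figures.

71.1

C_ocean = 1030 × 4090 × 109 = 4.59×10^8 J/(m²·K).
C_land = 2790 × 968 × 2.39 = 6.45×10^6 J/(m²·K).
Undamped amplitude ∝ 1/C, so A_land/A_ocean = C_ocean/C_land = 71.1.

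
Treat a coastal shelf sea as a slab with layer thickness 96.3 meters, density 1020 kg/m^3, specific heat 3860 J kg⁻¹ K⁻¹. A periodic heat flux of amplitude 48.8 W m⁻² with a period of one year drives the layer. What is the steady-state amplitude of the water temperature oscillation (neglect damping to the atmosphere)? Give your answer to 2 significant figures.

Areal heat capacity C = ρ c_p D = 1020 × 3860 × 96.3 = 3.79×10^8 J/(m²·K).
Angular frequency ω = 2π / T = 2π / 3.15×10^7 s = 1.99×10^-7 s⁻¹.
Cω = 3.79×10^8 × 1.99×10^-7 = 75.5 W/(m²·K).
Amplitude A = F₀ / (Cω) = 48.8 / 75.5 = 0.646 K.

0.65 K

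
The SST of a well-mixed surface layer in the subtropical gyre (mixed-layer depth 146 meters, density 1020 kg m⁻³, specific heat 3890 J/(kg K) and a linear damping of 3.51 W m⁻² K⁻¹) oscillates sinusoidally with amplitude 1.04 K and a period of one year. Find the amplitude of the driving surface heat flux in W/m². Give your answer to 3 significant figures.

120

Areal heat capacity C = ρ c_p D = 1020 × 3890 × 146 = 5.79×10^8 J m⁻² K⁻¹.
ω = 2π / 3.15×10^7 s = 1.99×10^-7 s⁻¹.
√((Cω)² + λ²) = √((115)² + 3.51²) = 115 W/(m²·K).
F₀ = A × √((Cω)²+λ²) = 1.04 × 115 = 120 W/m².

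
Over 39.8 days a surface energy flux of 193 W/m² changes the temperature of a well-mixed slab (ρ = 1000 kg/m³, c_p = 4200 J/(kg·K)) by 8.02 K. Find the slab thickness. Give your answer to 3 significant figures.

19.7 m

Heat input Q = F Δt = 193 × 3.44×10^6 s = 6.64×10^8 J/m².
Required areal heat capacity C = Q / ΔT = 8.28×10^7 J/(m²·K).
Depth D = C / (ρ c_p) = 8.28×10^7 / (1000 × 4200) = 19.7 m.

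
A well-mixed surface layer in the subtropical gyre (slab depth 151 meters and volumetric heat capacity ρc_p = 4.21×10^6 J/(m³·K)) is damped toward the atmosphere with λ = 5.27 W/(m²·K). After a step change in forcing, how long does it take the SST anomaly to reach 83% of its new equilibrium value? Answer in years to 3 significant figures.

6.77 years

Areal heat capacity C = ρc_p × D = 4.21×10^6 × 151 = 6.36×10^8 J m⁻² K⁻¹.
τ = C / λ = 6.36×10^8 / 5.27 = 1.21×10^8 s.
Fraction reached: 1 − e^(−t/τ) = 0.83 ⇒ t = −τ ln(1 − 0.83) = τ × 1.77.
t = 2.14×10^8 s = 6.77 years.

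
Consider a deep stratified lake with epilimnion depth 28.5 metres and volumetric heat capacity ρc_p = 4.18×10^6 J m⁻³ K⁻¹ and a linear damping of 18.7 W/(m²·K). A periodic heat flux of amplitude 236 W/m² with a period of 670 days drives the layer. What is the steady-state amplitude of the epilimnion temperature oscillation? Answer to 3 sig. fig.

Areal heat capacity C = ρc_p × D = 4.18×10^6 × 28.5 = 1.19×10^8 J/(m^2 K).
Angular frequency ω = 2π / T = 2π / 5.79×10^7 s = 1.09×10^-7 s⁻¹.
√((Cω)² + λ²) = √((12.9)² + 18.7²) = 22.7 W/(m²·K).
Amplitude A = F₀ / √((Cω)²+λ²) = 236 / 22.7 = 10.4 K.

10.4 K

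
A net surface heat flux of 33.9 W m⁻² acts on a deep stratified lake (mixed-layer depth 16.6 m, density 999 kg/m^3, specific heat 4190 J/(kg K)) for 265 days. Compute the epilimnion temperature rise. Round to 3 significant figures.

11.2 K

Areal heat capacity C = ρ c_p D = 999 × 4190 × 16.6 = 6.95×10^7 J/(m²·K).
Net heat input Q = F Δt = 33.9 × (265 days × 86400 s/day) = 7.76×10^8 J/m².
ΔT = Q / C = 7.76×10^8 / 6.95×10^7 = 11.2 K.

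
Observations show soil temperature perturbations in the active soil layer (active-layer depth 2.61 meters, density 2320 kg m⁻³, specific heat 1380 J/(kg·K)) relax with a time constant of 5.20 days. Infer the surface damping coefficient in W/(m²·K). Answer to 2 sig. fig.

Areal heat capacity C = ρ c_p D = 2320 × 1380 × 2.61 = 8.36×10^6 J m⁻² K⁻¹.
τ = 5.20 days = 4.49×10^5 s.
λ = C / τ = 8.36×10^6 / 4.49×10^5 = 18.6 W/(m²·K).

19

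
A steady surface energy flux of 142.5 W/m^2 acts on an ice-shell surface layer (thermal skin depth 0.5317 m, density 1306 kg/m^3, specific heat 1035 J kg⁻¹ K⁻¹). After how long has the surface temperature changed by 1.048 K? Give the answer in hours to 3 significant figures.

Areal heat capacity C = ρ c_p D = 1306 × 1035 × 0.5317 = 7.19×10^5 J/(m^2 K).
Time required: Δt = C ΔT / F = 7.19×10^5 × 1.048 / 142.5 = 5290 s.
In hours: 5290 s / (3600 s/hour) = 1.47 hours.

1.47 hours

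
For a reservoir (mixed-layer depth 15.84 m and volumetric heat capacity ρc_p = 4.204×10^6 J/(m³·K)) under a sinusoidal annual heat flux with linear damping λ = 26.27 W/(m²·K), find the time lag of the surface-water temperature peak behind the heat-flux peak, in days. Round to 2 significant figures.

Areal heat capacity C = ρc_p × D = 4.204×10^6 × 15.84 = 6.66×10^7 J m⁻² K⁻¹.
ω = 2π / 3.15×10^7 s = 1.99×10^-7 s⁻¹.
Phase lag φ = arctan(Cω/λ) = arctan(13.3/26.27) = 0.468 rad.
Time lag = φ / ω = 0.468 / 1.99×10^-7 = 2.35×10^6 s = 27.2 days.

27 days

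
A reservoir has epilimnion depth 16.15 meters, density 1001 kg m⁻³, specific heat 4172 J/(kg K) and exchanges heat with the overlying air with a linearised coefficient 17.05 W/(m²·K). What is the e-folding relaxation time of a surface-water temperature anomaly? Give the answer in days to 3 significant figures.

Areal heat capacity C = ρ c_p D = 1001 × 4172 × 16.15 = 6.74×10^7 J/(m^2 K).
Relaxation time τ = C / λ = 6.74×10^7 / 17.05 = 3.96×10^6 s.
In days: 3.96×10^6 s / (86400 s/day) = 45.8 days.

45.8 days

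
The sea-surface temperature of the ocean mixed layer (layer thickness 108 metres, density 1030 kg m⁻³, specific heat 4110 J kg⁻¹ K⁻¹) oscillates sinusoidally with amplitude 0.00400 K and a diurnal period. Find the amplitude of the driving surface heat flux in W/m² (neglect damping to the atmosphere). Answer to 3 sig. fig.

133

Areal heat capacity C = ρ c_p D = 1030 × 4110 × 108 = 4.57×10^8 J/(m²·K).
ω = 2π / 86400 s = 7.27×10^-5 s⁻¹.
Cω = 4.57×10^8 × 7.27×10^-5 = 33200 W/(m²·K).
F₀ = A × Cω = 0.00400 × 33200 = 133 W/m².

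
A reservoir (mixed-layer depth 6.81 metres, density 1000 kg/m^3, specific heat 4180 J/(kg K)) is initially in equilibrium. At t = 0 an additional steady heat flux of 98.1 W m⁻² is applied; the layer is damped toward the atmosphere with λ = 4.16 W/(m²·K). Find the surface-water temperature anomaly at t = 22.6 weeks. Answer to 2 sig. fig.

20 K

Areal heat capacity C = ρ c_p D = 1000 × 4180 × 6.81 = 2.85×10^7 J m⁻² K⁻¹.
τ = C / λ = 2.85×10^7 / 4.16 = 6.84×10^6 s.
Equilibrium anomaly ΔT_eq = F / λ = 98.1 / 4.16 = 23.6 K.
t = 22.6 weeks = 1.37×10^7 s, so t/τ = 2.00.
ΔT(t) = ΔT_eq (1 − e^(−t/τ)) = 23.6 × (1 − e^−2.00) = 20.4 K.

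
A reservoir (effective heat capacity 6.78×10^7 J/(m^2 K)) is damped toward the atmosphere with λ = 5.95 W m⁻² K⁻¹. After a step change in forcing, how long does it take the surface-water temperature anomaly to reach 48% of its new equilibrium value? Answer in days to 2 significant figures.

86 days

Areal heat capacity C = 6.78×10^7 J/(m^2 K) (given).
τ = C / λ = 6.78×10^7 / 5.95 = 1.14×10^7 s.
Fraction reached: 1 − e^(−t/τ) = 0.48 ⇒ t = −τ ln(1 − 0.48) = τ × 0.654.
t = 7.45×10^6 s = 86.2 days.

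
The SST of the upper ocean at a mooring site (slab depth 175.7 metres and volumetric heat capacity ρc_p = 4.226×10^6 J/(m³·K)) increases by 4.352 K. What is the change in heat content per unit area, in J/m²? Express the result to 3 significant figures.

3.23×10^9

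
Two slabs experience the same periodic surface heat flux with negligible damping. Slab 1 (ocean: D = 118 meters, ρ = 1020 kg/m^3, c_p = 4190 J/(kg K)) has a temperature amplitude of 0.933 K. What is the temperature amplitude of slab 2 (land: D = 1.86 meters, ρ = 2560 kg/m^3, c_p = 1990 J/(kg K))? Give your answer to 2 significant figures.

C_ocean = 5.04×10^8 J/(m²·K); C_land = 9.48×10^6 J/(m²·K).
A ∝ 1/C ⇒ A_land = A_ocean × C_ocean/C_land = 0.933 × 53.2 = 49.7 K.

50 K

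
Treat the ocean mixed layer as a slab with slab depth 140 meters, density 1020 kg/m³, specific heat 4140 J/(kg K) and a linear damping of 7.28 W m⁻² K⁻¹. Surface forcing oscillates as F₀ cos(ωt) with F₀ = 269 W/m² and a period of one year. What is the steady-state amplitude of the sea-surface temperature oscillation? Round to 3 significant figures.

Areal heat capacity C = ρ c_p D = 1020 × 4140 × 140 = 5.91×10^8 J m⁻² K⁻¹.
Angular frequency ω = 2π / T = 2π / 3.15×10^7 s = 1.99×10^-7 s⁻¹.
√((Cω)² + λ²) = √((118)² + 7.28²) = 118 W/(m²·K).
Amplitude A = F₀ / √((Cω)²+λ²) = 269 / 118 = 2.28 K.

2.28 K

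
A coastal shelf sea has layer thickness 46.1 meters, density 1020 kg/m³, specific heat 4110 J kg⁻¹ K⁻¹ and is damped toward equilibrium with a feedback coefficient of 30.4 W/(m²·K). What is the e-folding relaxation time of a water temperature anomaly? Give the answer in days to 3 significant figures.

Areal heat capacity C = ρ c_p D = 1020 × 4110 × 46.1 = 1.93×10^8 J m⁻² K⁻¹.
Relaxation time τ = C / λ = 1.93×10^8 / 30.4 = 6.36×10^6 s.
In days: 6.36×10^6 s / (86400 s/day) = 73.6 days.

73.6 days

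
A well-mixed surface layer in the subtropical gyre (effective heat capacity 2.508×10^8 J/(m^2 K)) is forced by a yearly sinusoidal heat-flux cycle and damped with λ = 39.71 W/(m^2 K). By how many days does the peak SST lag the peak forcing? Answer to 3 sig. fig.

Areal heat capacity C = 2.508×10^8 J/(m^2 K) (given).
ω = 2π / 3.15×10^7 s = 1.99×10^-7 s⁻¹.
Phase lag φ = arctan(Cω/λ) = arctan(50.0/39.71) = 0.899 rad.
Time lag = φ / ω = 0.899 / 1.99×10^-7 = 4.51×10^6 s = 52.2 days.

52.2 days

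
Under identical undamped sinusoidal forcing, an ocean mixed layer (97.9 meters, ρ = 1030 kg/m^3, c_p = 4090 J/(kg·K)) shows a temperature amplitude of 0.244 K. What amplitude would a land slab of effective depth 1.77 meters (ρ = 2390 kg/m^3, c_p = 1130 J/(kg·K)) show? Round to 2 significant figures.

C_ocean = 4.12×10^8 J/(m²·K); C_land = 4.78×10^6 J/(m²·K).
A ∝ 1/C ⇒ A_land = A_ocean × C_ocean/C_land = 0.244 × 86.3 = 21.1 K.

21 K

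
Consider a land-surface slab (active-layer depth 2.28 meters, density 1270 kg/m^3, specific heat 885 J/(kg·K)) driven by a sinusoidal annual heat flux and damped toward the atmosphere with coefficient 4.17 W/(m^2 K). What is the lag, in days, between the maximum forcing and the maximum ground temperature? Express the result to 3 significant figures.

7.08 days

Areal heat capacity C = ρ c_p D = 1270 × 885 × 2.28 = 2.56×10^6 J/(m^2 K).
ω = 2π / 3.15×10^7 s = 1.99×10^-7 s⁻¹.
Phase lag φ = arctan(Cω/λ) = arctan(0.511/4.17) = 0.122 rad.
Time lag = φ / ω = 0.122 / 1.99×10^-7 = 6.11×10^5 s = 7.08 days.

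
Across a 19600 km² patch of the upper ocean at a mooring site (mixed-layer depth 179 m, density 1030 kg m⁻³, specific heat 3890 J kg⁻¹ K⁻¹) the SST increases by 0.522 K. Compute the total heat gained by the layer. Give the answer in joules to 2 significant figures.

Areal heat capacity C = ρ c_p D = 1030 × 3890 × 179 = 7.17×10^8 J/(m²·K).
Heat per unit area: q = C ΔT = 7.17×10^8 × 0.522 = 3.74×10^8 J/m².
Total heat: Q = q × A = 3.74×10^8 × (19600 × 10⁶ m²) = 7.34×10^18 J.

7.3×10^18 J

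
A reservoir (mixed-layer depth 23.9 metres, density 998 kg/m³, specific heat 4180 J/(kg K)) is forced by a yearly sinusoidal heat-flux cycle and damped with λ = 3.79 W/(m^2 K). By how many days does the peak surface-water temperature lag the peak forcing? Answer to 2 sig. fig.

80 days

Areal heat capacity C = ρ c_p D = 998 × 4180 × 23.9 = 9.97×10^7 J/(m^2 K).
ω = 2π / 3.15×10^7 s = 1.99×10^-7 s⁻¹.
Phase lag φ = arctan(Cω/λ) = arctan(19.9/3.79) = 1.38 rad.
Time lag = φ / ω = 1.38 / 1.99×10^-7 = 6.94×10^6 s = 80.3 days.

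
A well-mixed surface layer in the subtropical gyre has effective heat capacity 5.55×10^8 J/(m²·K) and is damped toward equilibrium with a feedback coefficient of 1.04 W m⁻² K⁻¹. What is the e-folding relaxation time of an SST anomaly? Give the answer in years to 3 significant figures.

Areal heat capacity C = 5.55×10^8 J/(m²·K) (given).
Relaxation time τ = C / λ = 5.55×10^8 / 1.04 = 5.34×10^8 s.
In years: 5.34×10^8 s / (3.156×10^7 s/year) = 16.9 years.

16.9 years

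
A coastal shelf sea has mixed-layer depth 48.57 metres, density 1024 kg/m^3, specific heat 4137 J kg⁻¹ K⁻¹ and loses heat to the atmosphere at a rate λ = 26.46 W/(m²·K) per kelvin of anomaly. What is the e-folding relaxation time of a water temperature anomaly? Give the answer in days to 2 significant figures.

Areal heat capacity C = ρ c_p D = 1024 × 4137 × 48.57 = 2.06×10^8 J/(m²·K).
Relaxation time τ = C / λ = 2.06×10^8 / 26.46 = 7.78×10^6 s.
In days: 7.78×10^6 s / (86400 s/day) = 90.0 days.

90 days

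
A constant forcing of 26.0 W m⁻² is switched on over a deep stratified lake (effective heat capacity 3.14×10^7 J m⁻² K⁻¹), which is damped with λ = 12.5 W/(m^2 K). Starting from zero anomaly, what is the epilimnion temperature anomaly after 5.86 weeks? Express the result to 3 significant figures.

1.57 K

Areal heat capacity C = 3.14×10^7 J m⁻² K⁻¹ (given).
τ = C / λ = 3.14×10^7 / 12.5 = 2.51×10^6 s.
Equilibrium anomaly ΔT_eq = F / λ = 26.0 / 12.5 = 2.08 K.
t = 5.86 weeks = 3.54×10^6 s, so t/τ = 1.41.
ΔT(t) = ΔT_eq (1 − e^(−t/τ)) = 2.08 × (1 − e^−1.41) = 1.57 K.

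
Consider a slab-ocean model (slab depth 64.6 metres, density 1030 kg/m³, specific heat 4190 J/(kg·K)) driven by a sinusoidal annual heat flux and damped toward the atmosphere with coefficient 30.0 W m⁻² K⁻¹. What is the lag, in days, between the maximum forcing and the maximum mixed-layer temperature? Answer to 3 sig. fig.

Areal heat capacity C = ρ c_p D = 1030 × 4190 × 64.6 = 2.79×10^8 J/(m²·K).
ω = 2π / 3.15×10^7 s = 1.99×10^-7 s⁻¹.
Phase lag φ = arctan(Cω/λ) = arctan(55.5/30.0) = 1.08 rad.
Time lag = φ / ω = 1.08 / 1.99×10^-7 = 5.40×10^6 s = 62.5 days.

62.5 days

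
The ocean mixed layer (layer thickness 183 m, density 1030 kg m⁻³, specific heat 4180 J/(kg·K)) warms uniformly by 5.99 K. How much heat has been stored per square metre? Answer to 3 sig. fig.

4.72×10^9

Areal heat capacity C = ρ c_p D = 1030 × 4180 × 183 = 7.88×10^8 J/(m^2 K).
ΔQ = C ΔT = 7.88×10^8 × 5.99 = 4.72×10^9 J/m².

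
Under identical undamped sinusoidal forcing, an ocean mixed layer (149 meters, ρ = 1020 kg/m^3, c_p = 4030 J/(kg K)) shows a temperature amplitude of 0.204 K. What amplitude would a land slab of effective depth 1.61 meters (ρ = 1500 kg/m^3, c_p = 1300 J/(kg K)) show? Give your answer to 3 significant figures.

39.8 K

C_ocean = 6.12×10^8 J/(m²·K); C_land = 3.14×10^6 J/(m²·K).
A ∝ 1/C ⇒ A_land = A_ocean × C_ocean/C_land = 0.204 × 195 = 39.8 K.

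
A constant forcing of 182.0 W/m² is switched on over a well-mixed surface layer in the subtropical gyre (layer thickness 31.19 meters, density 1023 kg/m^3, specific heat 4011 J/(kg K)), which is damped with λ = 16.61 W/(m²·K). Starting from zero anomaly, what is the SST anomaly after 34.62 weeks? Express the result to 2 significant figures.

Areal heat capacity C = ρ c_p D = 1023 × 4011 × 31.19 = 1.28×10^8 J m⁻² K⁻¹.
τ = C / λ = 1.28×10^8 / 16.61 = 7.71×10^6 s.
Equilibrium anomaly ΔT_eq = F / λ = 182.0 / 16.61 = 11.0 K.
t = 34.62 weeks = 2.09×10^7 s, so t/τ = 2.72.
ΔT(t) = ΔT_eq (1 − e^(−t/τ)) = 11.0 × (1 − e^−2.72) = 10.2 K.

10 K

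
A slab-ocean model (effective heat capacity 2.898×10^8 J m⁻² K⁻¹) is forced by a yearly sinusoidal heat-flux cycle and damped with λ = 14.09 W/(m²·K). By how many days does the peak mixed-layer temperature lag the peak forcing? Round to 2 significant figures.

77 days

Areal heat capacity C = 2.898×10^8 J m⁻² K⁻¹ (given).
ω = 2π / 3.15×10^7 s = 1.99×10^-7 s⁻¹.
Phase lag φ = arctan(Cω/λ) = arctan(57.7/14.09) = 1.33 rad.
Time lag = φ / ω = 1.33 / 1.99×10^-7 = 6.68×10^6 s = 77.3 days.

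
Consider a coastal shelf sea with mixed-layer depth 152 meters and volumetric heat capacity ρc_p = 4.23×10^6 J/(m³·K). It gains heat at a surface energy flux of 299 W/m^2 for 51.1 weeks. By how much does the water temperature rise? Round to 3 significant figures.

14.4 K

Areal heat capacity C = ρc_p × D = 4.23×10^6 × 152 = 6.43×10^8 J m⁻² K⁻¹.
Net heat input Q = F Δt = 299 × (51.1 weeks × 6.048×10^5 s/week) = 9.24×10^9 J/m².
ΔT = Q / C = 9.24×10^9 / 6.43×10^8 = 14.4 K.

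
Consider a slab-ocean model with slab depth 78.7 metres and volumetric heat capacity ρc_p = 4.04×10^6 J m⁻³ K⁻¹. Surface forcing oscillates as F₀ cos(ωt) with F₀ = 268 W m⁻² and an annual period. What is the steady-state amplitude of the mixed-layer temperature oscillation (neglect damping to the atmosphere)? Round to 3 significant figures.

Areal heat capacity C = ρc_p × D = 4.04×10^6 × 78.7 = 3.18×10^8 J m⁻² K⁻¹.
Angular frequency ω = 2π / T = 2π / 3.15×10^7 s = 1.99×10^-7 s⁻¹.
Cω = 3.18×10^8 × 1.99×10^-7 = 63.3 W/(m²·K).
Amplitude A = F₀ / (Cω) = 268 / 63.3 = 4.23 K.

4.23 K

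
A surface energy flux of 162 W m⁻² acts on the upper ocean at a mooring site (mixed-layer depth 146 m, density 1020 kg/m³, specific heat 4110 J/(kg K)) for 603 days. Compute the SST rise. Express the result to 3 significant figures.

13.8 K

Areal heat capacity C = ρ c_p D = 1020 × 4110 × 146 = 6.12×10^8 J/(m²·K).
Net heat input Q = F Δt = 162 × (603 days × 86400 s/day) = 8.44×10^9 J/m².
ΔT = Q / C = 8.44×10^9 / 6.12×10^8 = 13.8 K.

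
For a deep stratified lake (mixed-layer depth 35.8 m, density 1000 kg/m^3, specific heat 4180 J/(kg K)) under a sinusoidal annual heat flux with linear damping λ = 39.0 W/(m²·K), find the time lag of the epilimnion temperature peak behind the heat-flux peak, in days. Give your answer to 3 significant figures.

37.9 days

Areal heat capacity C = ρ c_p D = 1000 × 4180 × 35.8 = 1.50×10^8 J/(m^2 K).
ω = 2π / 3.15×10^7 s = 1.99×10^-7 s⁻¹.
Phase lag φ = arctan(Cω/λ) = arctan(29.8/39.0) = 0.653 rad.
Time lag = φ / ω = 0.653 / 1.99×10^-7 = 3.28×10^6 s = 37.9 days.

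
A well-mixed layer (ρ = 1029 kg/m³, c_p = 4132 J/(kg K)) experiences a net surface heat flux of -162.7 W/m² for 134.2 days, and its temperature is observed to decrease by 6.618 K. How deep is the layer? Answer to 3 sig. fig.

67.0 m

Heat input Q = F Δt = -162.7 × 1.16×10^7 s = -1.89×10^9 J/m².
Required areal heat capacity C = Q / ΔT = 2.85×10^8 J/(m²·K).
Depth D = C / (ρ c_p) = 2.85×10^8 / (1029 × 4132) = 67.0 m.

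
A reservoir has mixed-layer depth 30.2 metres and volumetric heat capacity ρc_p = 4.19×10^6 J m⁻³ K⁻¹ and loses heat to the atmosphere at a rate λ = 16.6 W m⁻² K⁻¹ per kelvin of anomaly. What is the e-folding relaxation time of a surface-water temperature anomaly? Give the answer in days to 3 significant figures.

Areal heat capacity C = ρc_p × D = 4.19×10^6 × 30.2 = 1.27×10^8 J/(m^2 K).
Relaxation time τ = C / λ = 1.27×10^8 / 16.6 = 7.62×10^6 s.
In days: 7.62×10^6 s / (86400 s/day) = 88.2 days.

88.2 days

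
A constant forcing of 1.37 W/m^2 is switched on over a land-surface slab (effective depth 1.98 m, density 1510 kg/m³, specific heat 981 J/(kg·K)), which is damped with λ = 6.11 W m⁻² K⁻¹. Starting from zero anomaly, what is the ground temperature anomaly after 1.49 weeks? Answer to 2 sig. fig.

Areal heat capacity C = ρ c_p D = 1510 × 981 × 1.98 = 2.93×10^6 J m⁻² K⁻¹.
τ = C / λ = 2.93×10^6 / 6.11 = 4.80×10^5 s.
Equilibrium anomaly ΔT_eq = F / λ = 1.37 / 6.11 = 0.224 K.
t = 1.49 weeks = 9.01×10^5 s, so t/τ = 1.88.
ΔT(t) = ΔT_eq (1 − e^(−t/τ)) = 0.224 × (1 − e^−1.88) = 0.190 K.

0.19 K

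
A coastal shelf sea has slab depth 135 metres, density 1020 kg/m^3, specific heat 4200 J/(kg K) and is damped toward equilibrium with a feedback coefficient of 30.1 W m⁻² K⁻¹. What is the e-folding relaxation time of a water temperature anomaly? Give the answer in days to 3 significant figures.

222 days

Areal heat capacity C = ρ c_p D = 1020 × 4200 × 135 = 5.78×10^8 J m⁻² K⁻¹.
Relaxation time τ = C / λ = 5.78×10^8 / 30.1 = 1.92×10^7 s.
In days: 1.92×10^7 s / (86400 s/day) = 222 days.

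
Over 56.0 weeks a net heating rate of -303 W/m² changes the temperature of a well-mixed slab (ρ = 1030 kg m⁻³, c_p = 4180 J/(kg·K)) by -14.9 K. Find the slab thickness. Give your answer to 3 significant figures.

Heat input Q = F Δt = -303 × 3.39×10^7 s = -1.03×10^10 J/m².
Required areal heat capacity C = Q / ΔT = 6.89×10^8 J/(m²·K).
Depth D = C / (ρ c_p) = 6.89×10^8 / (1030 × 4180) = 160 m.

160 m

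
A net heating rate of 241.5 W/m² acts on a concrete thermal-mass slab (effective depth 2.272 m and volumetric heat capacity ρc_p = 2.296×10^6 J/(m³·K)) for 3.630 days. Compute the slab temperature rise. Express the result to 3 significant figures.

Areal heat capacity C = ρc_p × D = 2.296×10^6 × 2.272 = 5.22×10^6 J/(m^2 K).
Net heat input Q = F Δt = 241.5 × (3.630 days × 86400 s/day) = 7.57×10^7 J/m².
ΔT = Q / C = 7.57×10^7 / 5.22×10^6 = 14.5 K.

14.5 K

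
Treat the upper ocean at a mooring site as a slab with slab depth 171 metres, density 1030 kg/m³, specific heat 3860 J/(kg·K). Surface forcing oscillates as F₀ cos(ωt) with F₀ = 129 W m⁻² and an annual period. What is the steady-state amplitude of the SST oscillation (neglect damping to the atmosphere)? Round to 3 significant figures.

0.952 K

Areal heat capacity C = ρ c_p D = 1030 × 3860 × 171 = 6.80×10^8 J/(m²·K).
Angular frequency ω = 2π / T = 2π / 3.15×10^7 s = 1.99×10^-7 s⁻¹.
Cω = 6.80×10^8 × 1.99×10^-7 = 135 W/(m²·K).
Amplitude A = F₀ / (Cω) = 129 / 135 = 0.952 K.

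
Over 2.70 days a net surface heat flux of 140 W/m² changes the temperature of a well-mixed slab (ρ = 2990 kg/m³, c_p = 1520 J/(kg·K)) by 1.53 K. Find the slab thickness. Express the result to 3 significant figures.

Heat input Q = F Δt = 140 × 2.33×10^5 s = 3.27×10^7 J/m².
Required areal heat capacity C = Q / ΔT = 2.13×10^7 J/(m²·K).
Depth D = C / (ρ c_p) = 2.13×10^7 / (2990 × 1520) = 4.70 m.

4.70 m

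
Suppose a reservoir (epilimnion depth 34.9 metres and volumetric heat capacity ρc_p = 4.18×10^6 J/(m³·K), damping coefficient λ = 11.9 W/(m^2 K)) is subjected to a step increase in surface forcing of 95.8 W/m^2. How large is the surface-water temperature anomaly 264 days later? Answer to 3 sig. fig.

6.80 K

Areal heat capacity C = ρc_p × D = 4.18×10^6 × 34.9 = 1.46×10^8 J/(m²·K).
τ = C / λ = 1.46×10^8 / 11.9 = 1.23×10^7 s.
Equilibrium anomaly ΔT_eq = F / λ = 95.8 / 11.9 = 8.05 K.
t = 264 days = 2.28×10^7 s, so t/τ = 1.86.
ΔT(t) = ΔT_eq (1 − e^(−t/τ)) = 8.05 × (1 − e^−1.86) = 6.80 K.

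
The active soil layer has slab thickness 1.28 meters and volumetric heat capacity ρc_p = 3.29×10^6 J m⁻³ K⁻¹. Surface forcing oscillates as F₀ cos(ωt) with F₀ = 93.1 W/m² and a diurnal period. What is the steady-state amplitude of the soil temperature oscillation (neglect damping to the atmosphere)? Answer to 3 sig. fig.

0.304 K

Areal heat capacity C = ρc_p × D = 3.29×10^6 × 1.28 = 4.21×10^6 J/(m^2 K).
Angular frequency ω = 2π / T = 2π / 86400 s = 7.27×10^-5 s⁻¹.
Cω = 4.21×10^6 × 7.27×10^-5 = 306 W/(m²·K).
Amplitude A = F₀ / (Cω) = 93.1 / 306 = 0.304 K.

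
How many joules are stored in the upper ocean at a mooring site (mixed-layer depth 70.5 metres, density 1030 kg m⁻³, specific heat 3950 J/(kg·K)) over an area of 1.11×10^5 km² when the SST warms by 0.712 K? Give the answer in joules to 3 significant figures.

Areal heat capacity C = ρ c_p D = 1030 × 3950 × 70.5 = 2.87×10^8 J/(m^2 K).
Heat per unit area: q = C ΔT = 2.87×10^8 × 0.712 = 2.04×10^8 J/m².
Total heat: Q = q × A = 2.04×10^8 × (1.11×10^5 × 10⁶ m²) = 2.27×10^19 J.

2.27×10^19 J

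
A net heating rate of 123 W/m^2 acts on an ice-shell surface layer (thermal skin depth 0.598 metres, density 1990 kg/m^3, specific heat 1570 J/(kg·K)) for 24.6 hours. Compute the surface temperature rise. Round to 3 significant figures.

Areal heat capacity C = ρ c_p D = 1990 × 1570 × 0.598 = 1.87×10^6 J m⁻² K⁻¹.
Net heat input Q = F Δt = 123 × (24.6 hours × 3600 s/hour) = 1.09×10^7 J/m².
ΔT = Q / C = 1.09×10^7 / 1.87×10^6 = 5.83 K.

5.83 K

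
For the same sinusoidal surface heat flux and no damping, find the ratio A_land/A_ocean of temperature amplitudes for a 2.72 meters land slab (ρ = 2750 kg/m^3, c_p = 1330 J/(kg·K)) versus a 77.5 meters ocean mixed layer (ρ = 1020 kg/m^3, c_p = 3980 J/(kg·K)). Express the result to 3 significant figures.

C_ocean = 1020 × 3980 × 77.5 = 3.15×10^8 J/(m²·K).
C_land = 2750 × 1330 × 2.72 = 9.95×10^6 J/(m²·K).
Undamped amplitude ∝ 1/C, so A_land/A_ocean = C_ocean/C_land = 31.6.

31.6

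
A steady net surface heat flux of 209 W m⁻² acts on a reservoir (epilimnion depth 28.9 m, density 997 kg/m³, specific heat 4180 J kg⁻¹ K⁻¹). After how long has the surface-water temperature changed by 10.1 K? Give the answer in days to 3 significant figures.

67.4 days

Areal heat capacity C = ρ c_p D = 997 × 4180 × 28.9 = 1.20×10^8 J m⁻² K⁻¹.
Time required: Δt = C ΔT / F = 1.20×10^8 × 10.1 / 209 = 5.82×10^6 s.
In days: 5.82×10^6 s / (86400 s/day) = 67.4 days.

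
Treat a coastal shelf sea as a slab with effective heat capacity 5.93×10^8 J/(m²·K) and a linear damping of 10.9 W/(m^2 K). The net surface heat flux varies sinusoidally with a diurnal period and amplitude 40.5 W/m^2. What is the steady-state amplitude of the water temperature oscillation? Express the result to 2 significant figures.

Areal heat capacity C = 5.93×10^8 J/(m²·K) (given).
Angular frequency ω = 2π / T = 2π / 86400 s = 7.27×10^-5 s⁻¹.
√((Cω)² + λ²) = √((43100)² + 10.9²) = 43100 W/(m²·K).
Amplitude A = F₀ / √((Cω)²+λ²) = 40.5 / 43100 = 9.39×10^-4 K.

9.4×10^-4 K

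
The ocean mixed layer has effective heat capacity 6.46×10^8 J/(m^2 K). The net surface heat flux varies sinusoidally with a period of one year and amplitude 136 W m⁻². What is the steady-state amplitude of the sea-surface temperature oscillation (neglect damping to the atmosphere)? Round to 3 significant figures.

1.06 K

Areal heat capacity C = 6.46×10^8 J/(m^2 K) (given).
Angular frequency ω = 2π / T = 2π / 3.15×10^7 s = 1.99×10^-7 s⁻¹.
Cω = 6.46×10^8 × 1.99×10^-7 = 129 W/(m²·K).
Amplitude A = F₀ / (Cω) = 136 / 129 = 1.06 K.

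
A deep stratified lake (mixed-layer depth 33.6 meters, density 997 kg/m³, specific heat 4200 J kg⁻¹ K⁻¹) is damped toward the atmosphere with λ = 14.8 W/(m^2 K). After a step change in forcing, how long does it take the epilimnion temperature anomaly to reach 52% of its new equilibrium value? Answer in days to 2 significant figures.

81 days

Areal heat capacity C = ρ c_p D = 997 × 4200 × 33.6 = 1.41×10^8 J m⁻² K⁻¹.
τ = C / λ = 1.41×10^8 / 14.8 = 9.51×10^6 s.
Fraction reached: 1 − e^(−t/τ) = 0.52 ⇒ t = −τ ln(1 − 0.52) = τ × 0.734.
t = 6.98×10^6 s = 80.8 days.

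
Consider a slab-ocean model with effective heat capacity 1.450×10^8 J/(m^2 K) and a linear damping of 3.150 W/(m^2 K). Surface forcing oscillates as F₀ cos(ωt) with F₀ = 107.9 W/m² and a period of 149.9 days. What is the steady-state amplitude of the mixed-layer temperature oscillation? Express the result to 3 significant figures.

Areal heat capacity C = 1.450×10^8 J/(m^2 K) (given).
Angular frequency ω = 2π / T = 2π / 1.30×10^7 s = 4.85×10^-7 s⁻¹.
√((Cω)² + λ²) = √((70.3)² + 3.150²) = 70.4 W/(m²·K).
Amplitude A = F₀ / √((Cω)²+λ²) = 107.9 / 70.4 = 1.53 K.

1.53 K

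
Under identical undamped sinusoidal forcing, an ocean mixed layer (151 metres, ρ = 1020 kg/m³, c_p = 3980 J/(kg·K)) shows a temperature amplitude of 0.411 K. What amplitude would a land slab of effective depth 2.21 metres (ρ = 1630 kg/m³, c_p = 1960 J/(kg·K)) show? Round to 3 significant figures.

35.7 K

C_ocean = 6.13×10^8 J/(m²·K); C_land = 7.06×10^6 J/(m²·K).
A ∝ 1/C ⇒ A_land = A_ocean × C_ocean/C_land = 0.411 × 86.8 = 35.7 K.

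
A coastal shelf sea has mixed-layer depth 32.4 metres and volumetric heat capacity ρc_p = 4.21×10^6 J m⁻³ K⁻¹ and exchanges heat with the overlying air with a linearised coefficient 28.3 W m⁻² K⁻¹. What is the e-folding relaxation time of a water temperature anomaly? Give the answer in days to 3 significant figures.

55.8 days

Areal heat capacity C = ρc_p × D = 4.21×10^6 × 32.4 = 1.36×10^8 J/(m²·K).
Relaxation time τ = C / λ = 1.36×10^8 / 28.3 = 4.82×10^6 s.
In days: 4.82×10^6 s / (86400 s/day) = 55.8 days.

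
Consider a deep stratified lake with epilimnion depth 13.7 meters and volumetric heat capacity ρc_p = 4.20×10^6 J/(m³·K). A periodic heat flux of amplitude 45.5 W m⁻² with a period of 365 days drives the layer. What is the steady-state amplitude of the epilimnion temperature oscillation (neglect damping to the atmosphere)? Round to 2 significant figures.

4.0 K

Areal heat capacity C = ρc_p × D = 4.20×10^6 × 13.7 = 5.75×10^7 J m⁻² K⁻¹.
Angular frequency ω = 2π / T = 2π / 3.15×10^7 s = 1.99×10^-7 s⁻¹.
Cω = 5.75×10^7 × 1.99×10^-7 = 11.5 W/(m²·K).
Amplitude A = F₀ / (Cω) = 45.5 / 11.5 = 3.97 K.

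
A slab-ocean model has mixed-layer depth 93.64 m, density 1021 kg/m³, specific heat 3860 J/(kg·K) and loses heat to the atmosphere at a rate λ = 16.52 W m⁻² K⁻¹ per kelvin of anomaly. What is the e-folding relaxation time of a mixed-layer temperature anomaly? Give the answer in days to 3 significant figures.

Areal heat capacity C = ρ c_p D = 1021 × 3860 × 93.64 = 3.69×10^8 J/(m²·K).
Relaxation time τ = C / λ = 3.69×10^8 / 16.52 = 2.23×10^7 s.
In days: 2.23×10^7 s / (86400 s/day) = 259 days.

259 days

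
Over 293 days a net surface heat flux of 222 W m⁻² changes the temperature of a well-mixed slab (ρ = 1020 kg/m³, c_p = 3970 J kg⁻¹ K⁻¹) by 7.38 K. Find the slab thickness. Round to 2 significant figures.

Heat input Q = F Δt = 222 × 2.53×10^7 s = 5.62×10^9 J/m².
Required areal heat capacity C = Q / ΔT = 7.62×10^8 J/(m²·K).
Depth D = C / (ρ c_p) = 7.62×10^8 / (1020 × 3970) = 188 m.

190 m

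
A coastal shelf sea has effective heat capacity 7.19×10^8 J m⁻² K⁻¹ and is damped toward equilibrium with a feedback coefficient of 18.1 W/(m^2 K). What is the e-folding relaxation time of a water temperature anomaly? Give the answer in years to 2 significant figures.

1.3 years

Areal heat capacity C = 7.19×10^8 J m⁻² K⁻¹ (given).
Relaxation time τ = C / λ = 7.19×10^8 / 18.1 = 3.97×10^7 s.
In years: 3.97×10^7 s / (3.156×10^7 s/year) = 1.26 years.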